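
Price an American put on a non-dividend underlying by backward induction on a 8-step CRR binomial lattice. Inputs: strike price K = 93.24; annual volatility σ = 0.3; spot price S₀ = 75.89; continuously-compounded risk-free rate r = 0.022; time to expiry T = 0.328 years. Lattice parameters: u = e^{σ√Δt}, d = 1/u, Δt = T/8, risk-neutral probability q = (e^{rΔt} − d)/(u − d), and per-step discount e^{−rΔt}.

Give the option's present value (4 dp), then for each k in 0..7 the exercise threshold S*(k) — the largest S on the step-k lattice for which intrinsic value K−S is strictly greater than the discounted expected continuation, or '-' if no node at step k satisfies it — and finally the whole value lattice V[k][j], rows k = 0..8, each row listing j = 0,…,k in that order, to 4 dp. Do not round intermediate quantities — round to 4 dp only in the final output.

params: Δt=0.04100 u=1.06263 d=0.94106 q=0.49224 e^(-rΔt)=0.99910
t_8 payoffs: 46.5597 40.5296 33.7205 26.0319 17.3500 7.5466 0.0000 0.0000 0.0000
t_7: node(7,0) S=49.6038 payoff=43.6362 vs cont=43.5521 → 43.6362 [stop]  node(7,1) S=56.0116 payoff=37.2284 vs cont=37.1444 → 37.2284 [stop]  node(7,2) S=63.2471 payoff=29.9929 vs cont=29.9089 → 29.9929 [stop]  node(7,3) S=71.4173 payoff=21.8227 vs cont=21.7387 → 21.8227 [stop]  node(7,4) S=80.6429 payoff=12.5971 vs cont=12.5131 → 12.5971 [stop]  node(7,5) S=91.0602 payoff=2.1798 vs cont=3.8284 → 3.8284 [wait]  node(7,6) S=102.8233 payoff=0.0000 vs cont=0.0000 → 0.0000 [wait]  node(7,7) S=116.1059 payoff=0.0000 vs cont=0.0000 → 0.0000 [wait]  ⇒ S*(7)=80.6429
t_6: node(6,0) S=52.7104 payoff=40.5296 vs cont=40.4455 → 40.5296 [stop]  node(6,1) S=59.5195 payoff=33.7205 vs cont=33.6365 → 33.7205 [stop]  node(6,2) S=67.2081 payoff=26.0319 vs cont=25.9478 → 26.0319 [stop]  node(6,3) S=75.8900 payoff=17.3500 vs cont=17.2659 → 17.3500 [stop]  node(6,4) S=85.6934 payoff=7.5466 vs cont=8.2733 → 8.2733 [wait]  node(6,5) S=96.7632 payoff=0.0000 vs cont=1.9422 → 1.9422 [wait]  node(6,6) S=109.2629 payoff=0.0000 vs cont=0.0000 → 0.0000 [wait]  ⇒ S*(6)=75.8900
t_5: node(5,0) S=56.0116 payoff=37.2284 vs cont=37.1444 → 37.2284 [stop]  node(5,1) S=63.2471 payoff=29.9929 vs cont=29.9089 → 29.9929 [stop]  node(5,2) S=71.4173 payoff=21.8227 vs cont=21.7387 → 21.8227 [stop]  node(5,3) S=80.6429 payoff=12.5971 vs cont=12.8705 → 12.8705 [wait]  node(5,4) S=91.0602 payoff=2.1798 vs cont=5.1522 → 5.1522 [wait]  node(5,5) S=102.8233 payoff=0.0000 vs cont=0.9853 → 0.9853 [wait]  ⇒ S*(5)=71.4173
t_4: node(4,0) S=59.5195 payoff=33.7205 vs cont=33.6365 → 33.7205 [stop]  node(4,1) S=67.2081 payoff=26.0319 vs cont=25.9478 → 26.0319 [stop]  node(4,2) S=75.8900 payoff=17.3500 vs cont=17.4004 → 17.4004 [wait]  node(4,3) S=85.6934 payoff=7.5466 vs cont=9.0630 → 9.0630 [wait]  node(4,4) S=96.7632 payoff=0.0000 vs cont=3.0983 → 3.0983 [wait]  ⇒ S*(4)=67.2081
t_3: node(3,0) S=63.2471 payoff=29.9929 vs cont=29.9089 → 29.9929 [stop]  node(3,1) S=71.4173 payoff=21.8227 vs cont=21.7634 → 21.8227 [stop]  node(3,2) S=80.6429 payoff=12.5971 vs cont=13.2844 → 13.2844 [wait]  node(3,3) S=91.0602 payoff=2.1798 vs cont=6.1214 → 6.1214 [wait]  ⇒ S*(3)=71.4173
t_2: node(2,0) S=67.2081 payoff=26.0319 vs cont=25.9478 → 26.0319 [stop]  node(2,1) S=75.8900 payoff=17.3500 vs cont=17.6039 → 17.6039 [wait]  node(2,2) S=85.6934 payoff=7.5466 vs cont=9.7497 → 9.7497 [wait]  ⇒ S*(2)=67.2081
t_1: node(1,0) S=71.4173 payoff=21.8227 vs cont=21.8636 → 21.8636 [wait]  node(1,1) S=80.6429 payoff=12.5971 vs cont=13.7254 → 13.7254 [wait]  ⇒ S*(1)=-
t_0: node(0,0) S=75.8900 payoff=17.3500 vs cont=17.8415 → 17.8415 [wait]  ⇒ S*(0)=-

price = 17.8415
boundary = - - 67.2081 71.4173 67.2081 71.4173 75.8900 80.6429
tree:
17.8415
21.8636 13.7254
26.0319 17.6039 9.7497
29.9929 21.8227 13.2844 6.1214
33.7205 26.0319 17.4004 9.0630 3.0983
37.2284 29.9929 21.8227 12.8705 5.1522 0.9853
40.5296 33.7205 26.0319 17.3500 8.2733 1.9422 0.0000
43.6362 37.2284 29.9929 21.8227 12.5971 3.8284 0.0000 0.0000
46.5597 40.5296 33.7205 26.0319 17.3500 7.5466 0.0000 0.0000 0.0000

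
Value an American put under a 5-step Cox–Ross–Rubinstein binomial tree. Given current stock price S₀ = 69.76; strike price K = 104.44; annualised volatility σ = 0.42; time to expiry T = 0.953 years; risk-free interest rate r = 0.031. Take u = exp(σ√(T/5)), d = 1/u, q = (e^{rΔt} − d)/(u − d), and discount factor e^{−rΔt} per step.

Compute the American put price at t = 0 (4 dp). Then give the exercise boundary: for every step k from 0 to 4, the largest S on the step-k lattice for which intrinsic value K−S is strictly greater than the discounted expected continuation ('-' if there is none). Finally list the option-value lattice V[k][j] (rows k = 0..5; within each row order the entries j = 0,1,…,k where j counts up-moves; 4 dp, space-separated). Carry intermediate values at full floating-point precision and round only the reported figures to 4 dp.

Δt=0.19060, u=1.20125, d=0.83247, q=0.47036, disc=e^(-rΔt)=0.99411
k=5 terminal: V=max(K-S,0) → 76.5506 64.1955 46.3672 20.6408 0.0000 0.0000
k=4: j=0 S=33.5022 intr=70.9378 cont=70.3225 V=70.9378[EX]; j=1 S=48.3437 intr=56.0963 cont=55.4810 V=56.0963[EX]; j=2 S=69.7600 intr=34.6800 cont=34.0647 V=34.6800[EX]; j=3 S=100.6638 intr=3.7762 cont=10.8679 V=10.8679[hold]; j=4 S=145.2580 intr=0.0000 cont=0.0000 V=0.0000[hold]  S*(4)=69.7600
k=3: j=0 S=40.2445 intr=64.1955 cont=63.5802 V=64.1955[EX]; j=1 S=58.0728 intr=46.3672 cont=45.7519 V=46.3672[EX]; j=2 S=83.7992 intr=20.6408 cont=23.3415 V=23.3415[hold]; j=3 S=120.9223 intr=0.0000 cont=5.7222 V=5.7222[hold]  S*(3)=58.0728
k=2: j=0 S=48.3437 intr=56.0963 cont=55.4810 V=56.0963[EX]; j=1 S=69.7600 intr=34.6800 cont=35.3275 V=35.3275[hold]; j=2 S=100.6638 intr=3.7762 cont=14.9654 V=14.9654[hold]  S*(2)=48.3437
k=1: j=0 S=58.0728 intr=46.3672 cont=46.0547 V=46.3672[EX]; j=1 S=83.7992 intr=20.6408 cont=25.5984 V=25.5984[hold]  S*(1)=58.0728
k=0: j=0 S=69.7600 intr=34.6800 cont=36.3828 V=36.3828[hold]  S*(0)=-

price = 36.3828
boundary = - 58.0728 48.3437 58.0728 69.7600
tree:
36.3828
46.3672 25.5984
56.0963 35.3275 14.9654
64.1955 46.3672 23.3415 5.7222
70.9378 56.0963 34.6800 10.8679 0.0000
76.5506 64.1955 46.3672 20.6408 0.0000 0.0000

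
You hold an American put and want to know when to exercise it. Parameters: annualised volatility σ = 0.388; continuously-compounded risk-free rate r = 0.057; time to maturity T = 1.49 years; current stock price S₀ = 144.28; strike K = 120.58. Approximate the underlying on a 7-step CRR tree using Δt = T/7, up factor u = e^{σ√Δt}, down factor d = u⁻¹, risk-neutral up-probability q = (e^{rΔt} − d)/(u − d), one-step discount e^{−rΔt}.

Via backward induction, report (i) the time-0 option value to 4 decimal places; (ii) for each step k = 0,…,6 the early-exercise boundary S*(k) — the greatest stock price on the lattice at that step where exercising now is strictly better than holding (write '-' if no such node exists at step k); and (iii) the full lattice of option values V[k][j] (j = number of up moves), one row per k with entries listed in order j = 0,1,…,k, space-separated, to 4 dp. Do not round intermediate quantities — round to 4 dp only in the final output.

price = 10.7743
boundary = - - - - 70.5074 84.3292 100.8604
tree:
10.7743
16.7356 4.8206
25.1886 8.3297 1.2781
36.4308 14.0822 2.5330 0.0000
50.0726 23.1002 5.0202 0.0000 0.0000
61.6289 36.2508 9.9497 0.0000 0.0000 0.0000
71.2911 50.0726 19.7196 0.0000 0.0000 0.0000 0.0000
79.3696 61.6289 36.2508 0.0000 0.0000 0.0000 0.0000 0.0000

Δt=0.21286  u=1.19603  d=0.83610  q=0.48928  discount=0.98794
step 7 (expiry): payoffs max(K−S,0) = 79.3696 61.6289 36.2508 0.0000 0.0000 0.0000 0.0000 0.0000
step 6: (k=6,j=0): S=49.2889, (K−S)⁺=71.2911, hold=69.8369 ⇒ V=71.2911 exercise | (k=6,j=1): S=70.5074, (K−S)⁺=50.0726, hold=48.6184 ⇒ V=50.0726 exercise | (k=6,j=2): S=100.8604, (K−S)⁺=19.7196, hold=18.2907 ⇒ V=19.7196 exercise | (k=6,j=3): S=144.2800, (K−S)⁺=0.0000, hold=0.0000 ⇒ V=0.0000 continue | (k=6,j=4): S=206.3915, (K−S)⁺=0.0000, hold=0.0000 ⇒ V=0.0000 continue | (k=6,j=5): S=295.2414, (K−S)⁺=0.0000, hold=0.0000 ⇒ V=0.0000 continue | (k=6,j=6): S=422.3407, (K−S)⁺=0.0000, hold=0.0000 ⇒ V=0.0000 continue  boundary S*=100.8604
step 5: (k=5,j=0): S=58.9511, (K−S)⁺=61.6289, hold=60.1747 ⇒ V=61.6289 exercise | (k=5,j=1): S=84.3292, (K−S)⁺=36.2508, hold=34.7967 ⇒ V=36.2508 exercise | (k=5,j=2): S=120.6322, (K−S)⁺=0.0000, hold=9.9497 ⇒ V=9.9497 continue | (k=5,j=3): S=172.5635, (K−S)⁺=0.0000, hold=0.0000 ⇒ V=0.0000 continue | (k=5,j=4): S=246.8508, (K−S)⁺=0.0000, hold=0.0000 ⇒ V=0.0000 continue | (k=5,j=5): S=353.1182, (K−S)⁺=0.0000, hold=0.0000 ⇒ V=0.0000 continue  boundary S*=84.3292
step 4: (k=4,j=0): S=70.5074, (K−S)⁺=50.0726, hold=48.6184 ⇒ V=50.0726 exercise | (k=4,j=1): S=100.8604, (K−S)⁺=19.7196, hold=23.1002 ⇒ V=23.1002 continue | (k=4,j=2): S=144.2800, (K−S)⁺=0.0000, hold=5.0202 ⇒ V=5.0202 continue | (k=4,j=3): S=206.3915, (K−S)⁺=0.0000, hold=0.0000 ⇒ V=0.0000 continue | (k=4,j=4): S=295.2414, (K−S)⁺=0.0000, hold=0.0000 ⇒ V=0.0000 continue  boundary S*=70.5074
step 3: (k=3,j=0): S=84.3292, (K−S)⁺=36.2508, hold=36.4308 ⇒ V=36.4308 continue | (k=3,j=1): S=120.6322, (K−S)⁺=0.0000, hold=14.0822 ⇒ V=14.0822 continue | (k=3,j=2): S=172.5635, (K−S)⁺=0.0000, hold=2.5330 ⇒ V=2.5330 continue | (k=3,j=3): S=246.8508, (K−S)⁺=0.0000, hold=0.0000 ⇒ V=0.0000 continue  boundary S*=-
step 2: (k=2,j=0): S=100.8604, (K−S)⁺=19.7196, hold=25.1886 ⇒ V=25.1886 continue | (k=2,j=1): S=144.2800, (K−S)⁺=0.0000, hold=8.3297 ⇒ V=8.3297 continue | (k=2,j=2): S=206.3915, (K−S)⁺=0.0000, hold=1.2781 ⇒ V=1.2781 continue  boundary S*=-
step 1: (k=1,j=0): S=120.6322, (K−S)⁺=0.0000, hold=16.7356 ⇒ V=16.7356 continue | (k=1,j=1): S=172.5635, (K−S)⁺=0.0000, hold=4.8206 ⇒ V=4.8206 continue  boundary S*=-
step 0: (k=0,j=0): S=144.2800, (K−S)⁺=0.0000, hold=10.7743 ⇒ V=10.7743 continue  boundary S*=-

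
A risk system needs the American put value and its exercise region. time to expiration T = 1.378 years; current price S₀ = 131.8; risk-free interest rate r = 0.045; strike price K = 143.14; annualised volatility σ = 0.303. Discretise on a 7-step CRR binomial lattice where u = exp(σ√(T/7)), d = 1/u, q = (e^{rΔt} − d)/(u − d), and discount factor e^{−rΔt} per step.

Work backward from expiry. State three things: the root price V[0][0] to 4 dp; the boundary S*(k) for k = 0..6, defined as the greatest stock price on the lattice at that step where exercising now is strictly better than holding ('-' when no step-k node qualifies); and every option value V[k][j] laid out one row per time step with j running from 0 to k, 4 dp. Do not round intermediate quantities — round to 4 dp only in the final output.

price = 21.5945
boundary = - - 100.7268 88.0562 100.7268 115.2206 100.7268
tree:
21.5945
30.8211 12.7317
42.4132 19.7520 5.9225
55.0838 29.5848 10.2488 1.6918
66.1606 42.4132 17.2544 3.4099 0.0000
75.8439 55.0838 27.9194 6.8728 0.0000 0.0000
84.3092 66.1606 42.4132 13.8522 0.0000 0.0000 0.0000
91.7097 75.8439 55.0838 27.9194 0.0000 0.0000 0.0000 0.0000

Δt=0.19686, u=1.14389, d=0.87421, q=0.49944, disc=e^(-rΔt)=0.99118
k=7 terminal: V=max(K-S,0) → 91.7097 75.8439 55.0838 27.9194 0.0000 0.0000 0.0000 0.0000
k=6: j=0 S=58.8308 intr=84.3092 cont=83.0468 V=84.3092[EX]; j=1 S=76.9794 intr=66.1606 cont=64.8981 V=66.1606[EX]; j=2 S=100.7268 intr=42.4132 cont=41.1508 V=42.4132[EX]; j=3 S=131.8000 intr=11.3400 cont=13.8522 V=13.8522[hold]; j=4 S=172.4590 intr=0.0000 cont=0.0000 V=0.0000[hold]; j=5 S=225.6608 intr=0.0000 cont=0.0000 V=0.0000[hold]; j=6 S=295.2748 intr=0.0000 cont=0.0000 V=0.0000[hold]  S*(6)=100.7268
k=5: j=0 S=67.2961 intr=75.8439 cont=74.5815 V=75.8439[EX]; j=1 S=88.0562 intr=55.0838 cont=53.8214 V=55.0838[EX]; j=2 S=115.2206 intr=27.9194 cont=27.9006 V=27.9194[EX]; j=3 S=150.7650 intr=0.0000 cont=6.8728 V=6.8728[hold]; j=4 S=197.2745 intr=0.0000 cont=0.0000 V=0.0000[hold]; j=5 S=258.1316 intr=0.0000 cont=0.0000 V=0.0000[hold]  S*(5)=115.2206
k=4: j=0 S=76.9794 intr=66.1606 cont=64.8981 V=66.1606[EX]; j=1 S=100.7268 intr=42.4132 cont=41.1508 V=42.4132[EX]; j=2 S=131.8000 intr=11.3400 cont=17.2544 V=17.2544[hold]; j=3 S=172.4590 intr=0.0000 cont=3.4099 V=3.4099[hold]; j=4 S=225.6608 intr=0.0000 cont=0.0000 V=0.0000[hold]  S*(4)=100.7268
k=3: j=0 S=88.0562 intr=55.0838 cont=53.8214 V=55.0838[EX]; j=1 S=115.2206 intr=27.9194 cont=29.5848 V=29.5848[hold]; j=2 S=150.7650 intr=0.0000 cont=10.2488 V=10.2488[hold]; j=3 S=197.2745 intr=0.0000 cont=1.6918 V=1.6918[hold]  S*(3)=88.0562
k=2: j=0 S=100.7268 intr=42.4132 cont=41.9752 V=42.4132[EX]; j=1 S=131.8000 intr=11.3400 cont=19.7520 V=19.7520[hold]; j=2 S=172.4590 intr=0.0000 cont=5.9225 V=5.9225[hold]  S*(2)=100.7268
k=1: j=0 S=115.2206 intr=27.9194 cont=30.8211 V=30.8211[hold]; j=1 S=150.7650 intr=0.0000 cont=12.7317 V=12.7317[hold]  S*(1)=-
k=0: j=0 S=131.8000 intr=11.3400 cont=21.5945 V=21.5945[hold]  S*(0)=-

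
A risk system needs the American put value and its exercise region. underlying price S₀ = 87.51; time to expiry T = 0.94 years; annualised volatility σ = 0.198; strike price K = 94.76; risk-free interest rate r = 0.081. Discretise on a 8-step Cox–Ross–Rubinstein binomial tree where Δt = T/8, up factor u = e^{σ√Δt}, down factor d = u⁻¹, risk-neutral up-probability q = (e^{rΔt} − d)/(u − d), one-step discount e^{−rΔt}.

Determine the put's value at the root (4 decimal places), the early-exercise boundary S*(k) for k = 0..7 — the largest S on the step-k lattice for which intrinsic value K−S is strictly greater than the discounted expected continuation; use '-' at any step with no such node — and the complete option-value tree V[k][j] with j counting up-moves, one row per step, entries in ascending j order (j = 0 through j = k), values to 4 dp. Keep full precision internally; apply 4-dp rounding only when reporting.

Δt=0.11750  u=1.07023  d=0.93438  q=0.55343  discount=0.99053
step 8 (expiry): payoffs max(K−S,0) = 43.9148 36.5226 28.0557 18.3578 7.2500 0.0000 0.0000 0.0000 0.0000
step 7: (k=7,j=0): S=54.4159, (K−S)⁺=40.3441, hold=39.4465 ⇒ V=40.3441 exercise | (k=7,j=1): S=62.3272, (K−S)⁺=32.4328, hold=31.5352 ⇒ V=32.4328 exercise | (k=7,j=2): S=71.3887, (K−S)⁺=23.3713, hold=22.4737 ⇒ V=23.3713 exercise | (k=7,j=3): S=81.7677, (K−S)⁺=12.9923, hold=12.0947 ⇒ V=12.9923 exercise | (k=7,j=4): S=93.6556, (K−S)⁺=1.1044, hold=3.2069 ⇒ V=3.2069 continue | (k=7,j=5): S=107.2718, (K−S)⁺=0.0000, hold=0.0000 ⇒ V=0.0000 continue | (k=7,j=6): S=122.8677, (K−S)⁺=0.0000, hold=0.0000 ⇒ V=0.0000 continue | (k=7,j=7): S=140.7310, (K−S)⁺=0.0000, hold=0.0000 ⇒ V=0.0000 continue  boundary S*=81.7677
step 6: (k=6,j=0): S=58.2374, (K−S)⁺=36.5226, hold=35.6250 ⇒ V=36.5226 exercise | (k=6,j=1): S=66.7043, (K−S)⁺=28.0557, hold=27.1581 ⇒ V=28.0557 exercise | (k=6,j=2): S=76.4022, (K−S)⁺=18.3578, hold=17.4602 ⇒ V=18.3578 exercise | (k=6,j=3): S=87.5100, (K−S)⁺=7.2500, hold=7.5050 ⇒ V=7.5050 continue | (k=6,j=4): S=100.2328, (K−S)⁺=0.0000, hold=1.4185 ⇒ V=1.4185 continue | (k=6,j=5): S=114.8052, (K−S)⁺=0.0000, hold=0.0000 ⇒ V=0.0000 continue | (k=6,j=6): S=131.4963, (K−S)⁺=0.0000, hold=0.0000 ⇒ V=0.0000 continue  boundary S*=76.4022
step 5: (k=5,j=0): S=62.3272, (K−S)⁺=32.4328, hold=31.5352 ⇒ V=32.4328 exercise | (k=5,j=1): S=71.3887, (K−S)⁺=23.3713, hold=22.4737 ⇒ V=23.3713 exercise | (k=5,j=2): S=81.7677, (K−S)⁺=12.9923, hold=12.2345 ⇒ V=12.9923 exercise | (k=5,j=3): S=93.6556, (K−S)⁺=1.1044, hold=4.0974 ⇒ V=4.0974 continue | (k=5,j=4): S=107.2718, (K−S)⁺=0.0000, hold=0.6275 ⇒ V=0.6275 continue | (k=5,j=5): S=122.8677, (K−S)⁺=0.0000, hold=0.0000 ⇒ V=0.0000 continue  boundary S*=81.7677
step 4: (k=4,j=0): S=66.7043, (K−S)⁺=28.0557, hold=27.1581 ⇒ V=28.0557 exercise | (k=4,j=1): S=76.4022, (K−S)⁺=18.3578, hold=17.4602 ⇒ V=18.3578 exercise | (k=4,j=2): S=87.5100, (K−S)⁺=7.2500, hold=7.9931 ⇒ V=7.9931 continue | (k=4,j=3): S=100.2328, (K−S)⁺=0.0000, hold=2.1564 ⇒ V=2.1564 continue | (k=4,j=4): S=114.8052, (K−S)⁺=0.0000, hold=0.2776 ⇒ V=0.2776 continue  boundary S*=76.4022
step 3: (k=3,j=0): S=71.3887, (K−S)⁺=23.3713, hold=22.4737 ⇒ V=23.3713 exercise | (k=3,j=1): S=81.7677, (K−S)⁺=12.9923, hold=12.5021 ⇒ V=12.9923 exercise | (k=3,j=2): S=93.6556, (K−S)⁺=1.1044, hold=4.7177 ⇒ V=4.7177 continue | (k=3,j=3): S=107.2718, (K−S)⁺=0.0000, hold=1.1060 ⇒ V=1.1060 continue  boundary S*=81.7677
step 2: (k=2,j=0): S=76.4022, (K−S)⁺=18.3578, hold=17.4602 ⇒ V=18.3578 exercise | (k=2,j=1): S=87.5100, (K−S)⁺=7.2500, hold=8.3332 ⇒ V=8.3332 continue | (k=2,j=2): S=100.2328, (K−S)⁺=0.0000, hold=2.6931 ⇒ V=2.6931 continue  boundary S*=76.4022
step 1: (k=1,j=0): S=81.7677, (K−S)⁺=12.9923, hold=12.6885 ⇒ V=12.9923 exercise | (k=1,j=1): S=93.6556, (K−S)⁺=1.1044, hold=5.1624 ⇒ V=5.1624 continue  boundary S*=81.7677
step 0: (k=0,j=0): S=87.5100, (K−S)⁺=7.2500, hold=8.5770 ⇒ V=8.5770 continue  boundary S*=-

price = 8.5770
boundary = - 81.7677 76.4022 81.7677 76.4022 81.7677 76.4022 81.7677
tree:
8.5770
12.9923 5.1624
18.3578 8.3332 2.6931
23.3713 12.9923 4.7177 1.1060
28.0557 18.3578 7.9931 2.1564 0.2776
32.4328 23.3713 12.9923 4.0974 0.6275 0.0000
36.5226 28.0557 18.3578 7.5050 1.4185 0.0000 0.0000
40.3441 32.4328 23.3713 12.9923 3.2069 0.0000 0.0000 0.0000
43.9148 36.5226 28.0557 18.3578 7.2500 0.0000 0.0000 0.0000 0.0000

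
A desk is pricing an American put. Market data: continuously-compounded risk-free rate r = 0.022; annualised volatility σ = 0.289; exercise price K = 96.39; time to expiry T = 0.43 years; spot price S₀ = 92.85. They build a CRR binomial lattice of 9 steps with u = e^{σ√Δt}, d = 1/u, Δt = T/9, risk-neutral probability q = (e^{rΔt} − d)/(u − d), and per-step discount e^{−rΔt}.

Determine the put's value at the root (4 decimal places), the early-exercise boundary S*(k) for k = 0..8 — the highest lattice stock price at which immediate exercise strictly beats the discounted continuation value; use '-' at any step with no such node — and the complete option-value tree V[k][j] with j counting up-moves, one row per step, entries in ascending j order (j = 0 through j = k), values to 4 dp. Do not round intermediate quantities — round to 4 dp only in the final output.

price = 8.6503
boundary = - - - - 72.1181 76.8208 72.1181 76.8208 81.8301
tree:
8.6503
11.7411 5.4842
15.4640 7.9304 2.9756
19.7106 11.1215 4.6594 1.2471
24.2719 15.0532 7.0944 2.1604 0.3088
28.6867 19.5692 10.4323 3.6704 0.6092 0.0000
32.8312 24.2719 14.6838 6.0742 1.2016 0.0000 0.0000
36.7220 28.6867 19.5692 9.6815 2.3704 0.0000 0.0000 0.0000
40.3747 32.8312 24.2719 14.5599 4.6759 0.0000 0.0000 0.0000 0.0000
43.8037 36.7220 28.6867 19.5692 9.2239 0.0000 0.0000 0.0000 0.0000 0.0000

Δt=0.04778  u=1.06521  d=0.93878  q=0.49253  discount=0.99895
step 9 (expiry): payoffs max(K−S,0) = 43.8037 36.7220 28.6867 19.5692 9.2239 0.0000 0.0000 0.0000 0.0000 0.0000
step 8: (k=8,j=0): S=56.0153, (K−S)⁺=40.3747, hold=40.2734 ⇒ V=40.3747 exercise | (k=8,j=1): S=63.5588, (K−S)⁺=32.8312, hold=32.7299 ⇒ V=32.8312 exercise | (k=8,j=2): S=72.1181, (K−S)⁺=24.2719, hold=24.1706 ⇒ V=24.2719 exercise | (k=8,j=3): S=81.8301, (K−S)⁺=14.5599, hold=14.4586 ⇒ V=14.5599 exercise | (k=8,j=4): S=92.8500, (K−S)⁺=3.5400, hold=4.6759 ⇒ V=4.6759 continue | (k=8,j=5): S=105.3539, (K−S)⁺=0.0000, hold=0.0000 ⇒ V=0.0000 continue | (k=8,j=6): S=119.5417, (K−S)⁺=0.0000, hold=0.0000 ⇒ V=0.0000 continue | (k=8,j=7): S=135.6401, (K−S)⁺=0.0000, hold=0.0000 ⇒ V=0.0000 continue | (k=8,j=8): S=153.9065, (K−S)⁺=0.0000, hold=0.0000 ⇒ V=0.0000 continue  boundary S*=81.8301
step 7: (k=7,j=0): S=59.6680, (K−S)⁺=36.7220, hold=36.6208 ⇒ V=36.7220 exercise | (k=7,j=1): S=67.7033, (K−S)⁺=28.6867, hold=28.5854 ⇒ V=28.6867 exercise | (k=7,j=2): S=76.8208, (K−S)⁺=19.5692, hold=19.4679 ⇒ V=19.5692 exercise | (k=7,j=3): S=87.1661, (K−S)⁺=9.2239, hold=9.6815 ⇒ V=9.6815 continue | (k=7,j=4): S=98.9046, (K−S)⁺=0.0000, hold=2.3704 ⇒ V=2.3704 continue | (k=7,j=5): S=112.2238, (K−S)⁺=0.0000, hold=0.0000 ⇒ V=0.0000 continue | (k=7,j=6): S=127.3368, (K−S)⁺=0.0000, hold=0.0000 ⇒ V=0.0000 continue | (k=7,j=7): S=144.4849, (K−S)⁺=0.0000, hold=0.0000 ⇒ V=0.0000 continue  boundary S*=76.8208
step 6: (k=6,j=0): S=63.5588, (K−S)⁺=32.8312, hold=32.7299 ⇒ V=32.8312 exercise | (k=6,j=1): S=72.1181, (K−S)⁺=24.2719, hold=24.1706 ⇒ V=24.2719 exercise | (k=6,j=2): S=81.8301, (K−S)⁺=14.5599, hold=14.6838 ⇒ V=14.6838 continue | (k=6,j=3): S=92.8500, (K−S)⁺=3.5400, hold=6.0742 ⇒ V=6.0742 continue | (k=6,j=4): S=105.3539, (K−S)⁺=0.0000, hold=1.2016 ⇒ V=1.2016 continue | (k=6,j=5): S=119.5417, (K−S)⁺=0.0000, hold=0.0000 ⇒ V=0.0000 continue | (k=6,j=6): S=135.6401, (K−S)⁺=0.0000, hold=0.0000 ⇒ V=0.0000 continue  boundary S*=72.1181
step 5: (k=5,j=0): S=67.7033, (K−S)⁺=28.6867, hold=28.5854 ⇒ V=28.6867 exercise | (k=5,j=1): S=76.8208, (K−S)⁺=19.5692, hold=19.5289 ⇒ V=19.5692 exercise | (k=5,j=2): S=87.1661, (K−S)⁺=9.2239, hold=10.4323 ⇒ V=10.4323 continue | (k=5,j=3): S=98.9046, (K−S)⁺=0.0000, hold=3.6704 ⇒ V=3.6704 continue | (k=5,j=4): S=112.2238, (K−S)⁺=0.0000, hold=0.6092 ⇒ V=0.6092 continue | (k=5,j=5): S=127.3368, (K−S)⁺=0.0000, hold=0.0000 ⇒ V=0.0000 continue  boundary S*=76.8208
step 4: (k=4,j=0): S=72.1181, (K−S)⁺=24.2719, hold=24.1706 ⇒ V=24.2719 exercise | (k=4,j=1): S=81.8301, (K−S)⁺=14.5599, hold=15.0532 ⇒ V=15.0532 continue | (k=4,j=2): S=92.8500, (K−S)⁺=3.5400, hold=7.0944 ⇒ V=7.0944 continue | (k=4,j=3): S=105.3539, (K−S)⁺=0.0000, hold=2.1604 ⇒ V=2.1604 continue | (k=4,j=4): S=119.5417, (K−S)⁺=0.0000, hold=0.3088 ⇒ V=0.3088 continue  boundary S*=72.1181
step 3: (k=3,j=0): S=76.8208, (K−S)⁺=19.5692, hold=19.7106 ⇒ V=19.7106 continue | (k=3,j=1): S=87.1661, (K−S)⁺=9.2239, hold=11.1215 ⇒ V=11.1215 continue | (k=3,j=2): S=98.9046, (K−S)⁺=0.0000, hold=4.6594 ⇒ V=4.6594 continue | (k=3,j=3): S=112.2238, (K−S)⁺=0.0000, hold=1.2471 ⇒ V=1.2471 continue  boundary S*=-
step 2: (k=2,j=0): S=81.8301, (K−S)⁺=14.5599, hold=15.4640 ⇒ V=15.4640 continue | (k=2,j=1): S=92.8500, (K−S)⁺=3.5400, hold=7.9304 ⇒ V=7.9304 continue | (k=2,j=2): S=105.3539, (K−S)⁺=0.0000, hold=2.9756 ⇒ V=2.9756 continue  boundary S*=-
step 1: (k=1,j=0): S=87.1661, (K−S)⁺=9.2239, hold=11.7411 ⇒ V=11.7411 continue | (k=1,j=1): S=98.9046, (K−S)⁺=0.0000, hold=5.4842 ⇒ V=5.4842 continue  boundary S*=-
step 0: (k=0,j=0): S=92.8500, (K−S)⁺=3.5400, hold=8.6503 ⇒ V=8.6503 continue  boundary S*=-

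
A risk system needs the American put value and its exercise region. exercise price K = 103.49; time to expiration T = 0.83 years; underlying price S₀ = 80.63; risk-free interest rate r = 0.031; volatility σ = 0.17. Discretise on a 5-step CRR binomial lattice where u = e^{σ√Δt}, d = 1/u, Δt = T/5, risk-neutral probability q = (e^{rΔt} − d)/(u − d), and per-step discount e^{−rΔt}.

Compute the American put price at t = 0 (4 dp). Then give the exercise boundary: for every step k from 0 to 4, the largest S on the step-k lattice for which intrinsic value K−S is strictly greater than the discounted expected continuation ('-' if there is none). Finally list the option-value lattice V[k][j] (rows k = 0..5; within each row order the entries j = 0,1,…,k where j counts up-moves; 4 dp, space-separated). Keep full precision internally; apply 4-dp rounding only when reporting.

price = 22.8600
boundary = 80.6300 86.4126 80.6300 86.4126 92.6100
tree:
22.8600
28.2557 17.0774
33.2903 22.8600 11.3861
37.9880 28.2557 17.0774 6.2436
42.3713 33.2903 22.8600 10.8800 2.0243
46.4613 37.9880 28.2557 17.0774 4.2381 0.0000

Δt=0.16600, u=1.07172, d=0.93308, q=0.51991, disc=e^(-rΔt)=0.99487
k=5 terminal: V=max(K-S,0) → 46.4613 37.9880 28.2557 17.0774 4.2381 0.0000
k=4: j=0 S=61.1187 intr=42.3713 cont=41.8401 V=42.3713[EX]; j=1 S=70.1997 intr=33.2903 cont=32.7591 V=33.2903[EX]; j=2 S=80.6300 intr=22.8600 cont=22.3288 V=22.8600[EX]; j=3 S=92.6100 intr=10.8800 cont=10.3488 V=10.8800[EX]; j=4 S=106.3700 intr=0.0000 cont=2.0243 V=2.0243[hold]  S*(4)=92.6100
k=3: j=0 S=65.5020 intr=37.9880 cont=37.4568 V=37.9880[EX]; j=1 S=75.2343 intr=28.2557 cont=27.7245 V=28.2557[EX]; j=2 S=86.4126 intr=17.0774 cont=16.5462 V=17.0774[EX]; j=3 S=99.2519 intr=4.2381 cont=6.2436 V=6.2436[hold]  S*(3)=86.4126
k=2: j=0 S=70.1997 intr=33.2903 cont=32.7591 V=33.2903[EX]; j=1 S=80.6300 intr=22.8600 cont=22.3288 V=22.8600[EX]; j=2 S=92.6100 intr=10.8800 cont=11.3861 V=11.3861[hold]  S*(2)=80.6300
k=1: j=0 S=75.2343 intr=28.2557 cont=27.7245 V=28.2557[EX]; j=1 S=86.4126 intr=17.0774 cont=16.8079 V=17.0774[EX]  S*(1)=86.4126
k=0: j=0 S=80.6300 intr=22.8600 cont=22.3288 V=22.8600[EX]  S*(0)=80.6300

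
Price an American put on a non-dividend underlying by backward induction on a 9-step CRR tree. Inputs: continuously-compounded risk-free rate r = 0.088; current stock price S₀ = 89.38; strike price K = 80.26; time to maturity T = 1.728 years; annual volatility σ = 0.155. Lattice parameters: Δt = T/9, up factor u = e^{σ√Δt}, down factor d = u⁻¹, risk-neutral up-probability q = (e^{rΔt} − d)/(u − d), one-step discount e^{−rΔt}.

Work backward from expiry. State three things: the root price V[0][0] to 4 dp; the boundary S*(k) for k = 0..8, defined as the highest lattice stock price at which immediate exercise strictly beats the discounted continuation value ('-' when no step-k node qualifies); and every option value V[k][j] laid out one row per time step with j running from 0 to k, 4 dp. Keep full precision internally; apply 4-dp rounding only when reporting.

price = 1.0545
boundary = - - - 72.9040 68.1170 72.9040 68.1170 72.9040 68.1170
tree:
1.0545
2.0691 0.4309
3.9586 0.9108 0.1340
7.3560 1.8825 0.3107 0.0240
12.1430 3.7855 0.7102 0.0623 0.0000
16.6158 7.3560 1.5932 0.1617 0.0000 0.0000
20.7948 12.1430 3.4850 0.4200 0.0000 0.0000 0.0000
24.6994 16.6158 7.3560 1.0907 0.0000 0.0000 0.0000 0.0000
28.3477 20.7948 12.1430 2.8325 0.0000 0.0000 0.0000 0.0000 0.0000
31.7564 24.6994 16.6158 7.3560 0.0000 0.0000 0.0000 0.0000 0.0000 0.0000

Δt=0.19200, u=1.07028, d=0.93434, q=0.60837, disc=e^(-rΔt)=0.98325
k=9 terminal: V=max(K-S,0) → 31.7564 24.6994 16.6158 7.3560 0.0000 0.0000 0.0000 0.0000 0.0000 0.0000
k=8: j=0 S=51.9123 intr=28.3477 cont=27.0030 V=28.3477[EX]; j=1 S=59.4652 intr=20.7948 cont=19.4501 V=20.7948[EX]; j=2 S=68.1170 intr=12.1430 cont=10.7983 V=12.1430[EX]; j=3 S=78.0275 intr=2.2325 cont=2.8325 V=2.8325[hold]; j=4 S=89.3800 intr=0.0000 cont=0.0000 V=0.0000[hold]; j=5 S=102.3842 intr=0.0000 cont=0.0000 V=0.0000[hold]; j=6 S=117.2804 intr=0.0000 cont=0.0000 V=0.0000[hold]; j=7 S=134.3438 intr=0.0000 cont=0.0000 V=0.0000[hold]; j=8 S=153.8899 intr=0.0000 cont=0.0000 V=0.0000[hold]  S*(8)=68.1170
k=7: j=0 S=55.5606 intr=24.6994 cont=23.3547 V=24.6994[EX]; j=1 S=63.6442 intr=16.6158 cont=15.2711 V=16.6158[EX]; j=2 S=72.9040 intr=7.3560 cont=6.3702 V=7.3560[EX]; j=3 S=83.5111 intr=0.0000 cont=1.0907 V=1.0907[hold]; j=4 S=95.6614 intr=0.0000 cont=0.0000 V=0.0000[hold]; j=5 S=109.5794 intr=0.0000 cont=0.0000 V=0.0000[hold]; j=6 S=125.5225 intr=0.0000 cont=0.0000 V=0.0000[hold]; j=7 S=143.7851 intr=0.0000 cont=0.0000 V=0.0000[hold]  S*(7)=72.9040
k=6: j=0 S=59.4652 intr=20.7948 cont=19.4501 V=20.7948[EX]; j=1 S=68.1170 intr=12.1430 cont=10.7983 V=12.1430[EX]; j=2 S=78.0275 intr=2.2325 cont=3.4850 V=3.4850[hold]; j=3 S=89.3800 intr=0.0000 cont=0.4200 V=0.4200[hold]; j=4 S=102.3842 intr=0.0000 cont=0.0000 V=0.0000[hold]; j=5 S=117.2804 intr=0.0000 cont=0.0000 V=0.0000[hold]; j=6 S=134.3438 intr=0.0000 cont=0.0000 V=0.0000[hold]  S*(6)=68.1170
k=5: j=0 S=63.6442 intr=16.6158 cont=15.2711 V=16.6158[EX]; j=1 S=72.9040 intr=7.3560 cont=6.7605 V=7.3560[EX]; j=2 S=83.5111 intr=0.0000 cont=1.5932 V=1.5932[hold]; j=3 S=95.6614 intr=0.0000 cont=0.1617 V=0.1617[hold]; j=4 S=109.5794 intr=0.0000 cont=0.0000 V=0.0000[hold]; j=5 S=125.5225 intr=0.0000 cont=0.0000 V=0.0000[hold]  S*(5)=72.9040
k=4: j=0 S=68.1170 intr=12.1430 cont=10.7983 V=12.1430[EX]; j=1 S=78.0275 intr=2.2325 cont=3.7855 V=3.7855[hold]; j=2 S=89.3800 intr=0.0000 cont=0.7102 V=0.7102[hold]; j=3 S=102.3842 intr=0.0000 cont=0.0623 V=0.0623[hold]; j=4 S=117.2804 intr=0.0000 cont=0.0000 V=0.0000[hold]  S*(4)=68.1170
k=3: j=0 S=72.9040 intr=7.3560 cont=6.9403 V=7.3560[EX]; j=1 S=83.5111 intr=0.0000 cont=1.8825 V=1.8825[hold]; j=2 S=95.6614 intr=0.0000 cont=0.3107 V=0.3107[hold]; j=3 S=109.5794 intr=0.0000 cont=0.0240 V=0.0240[hold]  S*(3)=72.9040
k=2: j=0 S=78.0275 intr=2.2325 cont=3.9586 V=3.9586[hold]; j=1 S=89.3800 intr=0.0000 cont=0.9108 V=0.9108[hold]; j=2 S=102.3842 intr=0.0000 cont=0.1340 V=0.1340[hold]  S*(2)=-
k=1: j=0 S=83.5111 intr=0.0000 cont=2.0691 V=2.0691[hold]; j=1 S=95.6614 intr=0.0000 cont=0.4309 V=0.4309[hold]  S*(1)=-
k=0: j=0 S=89.3800 intr=0.0000 cont=1.0545 V=1.0545[hold]  S*(0)=-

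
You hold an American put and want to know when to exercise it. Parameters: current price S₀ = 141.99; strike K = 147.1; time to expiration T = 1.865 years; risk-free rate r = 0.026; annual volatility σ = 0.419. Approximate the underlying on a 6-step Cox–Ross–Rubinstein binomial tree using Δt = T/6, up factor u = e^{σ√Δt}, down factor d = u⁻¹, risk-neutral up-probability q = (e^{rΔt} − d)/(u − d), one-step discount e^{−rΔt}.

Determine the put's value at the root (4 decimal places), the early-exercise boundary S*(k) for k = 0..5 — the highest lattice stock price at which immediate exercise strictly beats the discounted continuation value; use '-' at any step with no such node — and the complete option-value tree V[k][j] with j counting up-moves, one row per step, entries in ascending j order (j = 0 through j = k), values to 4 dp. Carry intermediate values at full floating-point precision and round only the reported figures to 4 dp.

price = 31.5173
boundary = - - - 70.4532 88.9924 112.4101
tree:
31.5173
44.0731 17.2801
59.4435 26.7412 6.4375
76.6468 40.2237 11.3275 0.7894
91.3239 58.1076 19.8622 1.4712 0.0000
102.9434 76.6468 34.6899 2.7419 0.0000 0.0000
112.1422 91.3239 58.1076 5.1100 0.0000 0.0000 0.0000

params: Δt=0.31083 u=1.26314 d=0.79168 q=0.45907 e^(-rΔt)=0.99195
t_6 payoffs: 112.1422 91.3239 58.1076 5.1100 0.0000 0.0000 0.0000
t_5: node(5,0) S=44.1566 payoff=102.9434 vs cont=101.7593 → 102.9434 [stop]  node(5,1) S=70.4532 payoff=76.6468 vs cont=75.4628 → 76.6468 [stop]  node(5,2) S=112.4101 payoff=34.6899 vs cont=33.5059 → 34.6899 [stop]  node(5,3) S=179.3536 payoff=0.0000 vs cont=2.7419 → 2.7419 [wait]  node(5,4) S=286.1639 payoff=0.0000 vs cont=0.0000 → 0.0000 [wait]  node(5,5) S=456.5828 payoff=0.0000 vs cont=0.0000 → 0.0000 [wait]  ⇒ S*(5)=112.4101
t_4: node(4,0) S=55.7761 payoff=91.3239 vs cont=90.1399 → 91.3239 [stop]  node(4,1) S=88.9924 payoff=58.1076 vs cont=56.9236 → 58.1076 [stop]  node(4,2) S=141.9900 payoff=5.1100 vs cont=19.8622 → 19.8622 [wait]  node(4,3) S=226.5492 payoff=0.0000 vs cont=1.4712 → 1.4712 [wait]  node(4,4) S=361.4658 payoff=0.0000 vs cont=0.0000 → 0.0000 [wait]  ⇒ S*(4)=88.9924
t_3: node(3,0) S=70.4532 payoff=76.6468 vs cont=75.4628 → 76.6468 [stop]  node(3,1) S=112.4101 payoff=34.6899 vs cont=40.2237 → 40.2237 [wait]  node(3,2) S=179.3536 payoff=0.0000 vs cont=11.3275 → 11.3275 [wait]  node(3,3) S=286.1639 payoff=0.0000 vs cont=0.7894 → 0.7894 [wait]  ⇒ S*(3)=70.4532
t_2: node(2,0) S=88.9924 payoff=58.1076 vs cont=59.4435 → 59.4435 [wait]  node(2,1) S=141.9900 payoff=5.1100 vs cont=26.7412 → 26.7412 [wait]  node(2,2) S=226.5492 payoff=0.0000 vs cont=6.4375 → 6.4375 [wait]  ⇒ S*(2)=-
t_1: node(1,0) S=112.4101 payoff=34.6899 vs cont=44.0731 → 44.0731 [wait]  node(1,1) S=179.3536 payoff=0.0000 vs cont=17.2801 → 17.2801 [wait]  ⇒ S*(1)=-
t_0: node(0,0) S=141.9900 payoff=5.1100 vs cont=31.5173 → 31.5173 [wait]  ⇒ S*(0)=-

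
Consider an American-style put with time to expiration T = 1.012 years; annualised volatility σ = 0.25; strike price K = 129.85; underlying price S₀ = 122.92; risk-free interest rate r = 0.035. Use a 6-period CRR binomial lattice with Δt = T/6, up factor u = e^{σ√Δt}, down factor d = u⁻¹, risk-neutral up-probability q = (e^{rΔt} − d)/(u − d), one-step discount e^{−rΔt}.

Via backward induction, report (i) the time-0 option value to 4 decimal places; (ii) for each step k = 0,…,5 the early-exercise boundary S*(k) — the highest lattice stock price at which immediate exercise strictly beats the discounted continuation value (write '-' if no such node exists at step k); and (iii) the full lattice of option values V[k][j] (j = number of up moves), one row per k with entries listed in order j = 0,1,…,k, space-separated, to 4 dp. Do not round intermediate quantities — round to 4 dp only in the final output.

price = 14.6371
boundary = - - 100.1019 90.3342 100.1019 110.9258
tree:
14.6371
21.2688 8.2605
29.7481 13.1454 3.5337
39.5158 20.2254 6.3084 0.8351
48.3304 29.7481 11.0595 1.6907 0.0000
56.2849 39.5158 18.9242 3.4230 0.0000 0.0000
63.4632 48.3304 29.7481 6.9300 0.0000 0.0000 0.0000

params: Δt=0.16867 u=1.10813 d=0.90242 q=0.50314 e^(-rΔt)=0.99411
t_6 payoffs: 63.4632 48.3304 29.7481 6.9300 0.0000 0.0000 0.0000
t_5: node(5,0) S=73.5651 payoff=56.2849 vs cont=55.5206 → 56.2849 [stop]  node(5,1) S=90.3342 payoff=39.5158 vs cont=38.7515 → 39.5158 [stop]  node(5,2) S=110.9258 payoff=18.9242 vs cont=18.1600 → 18.9242 [stop]  node(5,3) S=136.2112 payoff=0.0000 vs cont=3.4230 → 3.4230 [wait]  node(5,4) S=167.2604 payoff=0.0000 vs cont=0.0000 → 0.0000 [wait]  node(5,5) S=205.3872 payoff=0.0000 vs cont=0.0000 → 0.0000 [wait]  ⇒ S*(5)=110.9258
t_4: node(4,0) S=81.5196 payoff=48.3304 vs cont=47.5661 → 48.3304 [stop]  node(4,1) S=100.1019 payoff=29.7481 vs cont=28.9838 → 29.7481 [stop]  node(4,2) S=122.9200 payoff=6.9300 vs cont=11.0595 → 11.0595 [wait]  node(4,3) S=150.9395 payoff=0.0000 vs cont=1.6907 → 1.6907 [wait]  node(4,4) S=185.3460 payoff=0.0000 vs cont=0.0000 → 0.0000 [wait]  ⇒ S*(4)=100.1019
t_3: node(3,0) S=90.3342 payoff=39.5158 vs cont=38.7515 → 39.5158 [stop]  node(3,1) S=110.9258 payoff=18.9242 vs cont=20.2254 → 20.2254 [wait]  node(3,2) S=136.2112 payoff=0.0000 vs cont=6.3084 → 6.3084 [wait]  node(3,3) S=167.2604 payoff=0.0000 vs cont=0.8351 → 0.8351 [wait]  ⇒ S*(3)=90.3342
t_2: node(2,0) S=100.1019 payoff=29.7481 vs cont=29.6347 → 29.7481 [stop]  node(2,1) S=122.9200 payoff=6.9300 vs cont=13.1454 → 13.1454 [wait]  node(2,2) S=150.9395 payoff=0.0000 vs cont=3.5337 → 3.5337 [wait]  ⇒ S*(2)=100.1019
t_1: node(1,0) S=110.9258 payoff=18.9242 vs cont=21.2688 → 21.2688 [wait]  node(1,1) S=136.2112 payoff=0.0000 vs cont=8.2605 → 8.2605 [wait]  ⇒ S*(1)=-
t_0: node(0,0) S=122.9200 payoff=6.9300 vs cont=14.6371 → 14.6371 [wait]  ⇒ S*(0)=-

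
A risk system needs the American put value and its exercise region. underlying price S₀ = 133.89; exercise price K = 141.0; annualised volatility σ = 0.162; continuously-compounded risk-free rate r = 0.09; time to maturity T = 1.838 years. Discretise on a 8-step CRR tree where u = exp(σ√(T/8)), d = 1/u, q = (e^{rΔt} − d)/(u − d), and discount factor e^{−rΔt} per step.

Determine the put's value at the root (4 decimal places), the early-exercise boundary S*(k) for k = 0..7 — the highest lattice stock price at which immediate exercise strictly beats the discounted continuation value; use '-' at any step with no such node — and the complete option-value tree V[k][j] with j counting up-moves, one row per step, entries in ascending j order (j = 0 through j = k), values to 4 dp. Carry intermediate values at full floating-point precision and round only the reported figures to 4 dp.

Δt=0.22975  u=1.08074  d=0.92529  q=0.61499  discount=0.97953
step 8 (expiry): payoffs max(K−S,0) = 69.0611 56.9748 42.8578 26.3690 7.1100 0.0000 0.0000 0.0000 0.0000
step 7: (k=7,j=0): S=77.7475, (K−S)⁺=63.2525, hold=60.3669 ⇒ V=63.2525 exercise | (k=7,j=1): S=90.8098, (K−S)⁺=50.1902, hold=47.3046 ⇒ V=50.1902 exercise | (k=7,j=2): S=106.0667, (K−S)⁺=34.9333, hold=32.0477 ⇒ V=34.9333 exercise | (k=7,j=3): S=123.8868, (K−S)⁺=17.1132, hold=14.2276 ⇒ V=17.1132 exercise | (k=7,j=4): S=144.7009, (K−S)⁺=0.0000, hold=2.6814 ⇒ V=2.6814 continue | (k=7,j=5): S=169.0119, (K−S)⁺=0.0000, hold=0.0000 ⇒ V=0.0000 continue | (k=7,j=6): S=197.4074, (K−S)⁺=0.0000, hold=0.0000 ⇒ V=0.0000 continue | (k=7,j=7): S=230.5736, (K−S)⁺=0.0000, hold=0.0000 ⇒ V=0.0000 continue  boundary S*=123.8868
step 6: (k=6,j=0): S=84.0252, (K−S)⁺=56.9748, hold=54.0892 ⇒ V=56.9748 exercise | (k=6,j=1): S=98.1422, (K−S)⁺=42.8578, hold=39.9722 ⇒ V=42.8578 exercise | (k=6,j=2): S=114.6310, (K−S)⁺=26.3690, hold=23.4834 ⇒ V=26.3690 exercise | (k=6,j=3): S=133.8900, (K−S)⁺=7.1100, hold=8.0691 ⇒ V=8.0691 continue | (k=6,j=4): S=156.3847, (K−S)⁺=0.0000, hold=1.0112 ⇒ V=1.0112 continue | (k=6,j=5): S=182.6587, (K−S)⁺=0.0000, hold=0.0000 ⇒ V=0.0000 continue | (k=6,j=6): S=213.3470, (K−S)⁺=0.0000, hold=0.0000 ⇒ V=0.0000 continue  boundary S*=114.6310
step 5: (k=5,j=0): S=90.8098, (K−S)⁺=50.1902, hold=47.3046 ⇒ V=50.1902 exercise | (k=5,j=1): S=106.0667, (K−S)⁺=34.9333, hold=32.0477 ⇒ V=34.9333 exercise | (k=5,j=2): S=123.8868, (K−S)⁺=17.1132, hold=14.8054 ⇒ V=17.1132 exercise | (k=5,j=3): S=144.7009, (K−S)⁺=0.0000, hold=3.6523 ⇒ V=3.6523 continue | (k=5,j=4): S=169.0119, (K−S)⁺=0.0000, hold=0.3814 ⇒ V=0.3814 continue | (k=5,j=5): S=197.4074, (K−S)⁺=0.0000, hold=0.0000 ⇒ V=0.0000 continue  boundary S*=123.8868
step 4: (k=4,j=0): S=98.1422, (K−S)⁺=42.8578, hold=39.9722 ⇒ V=42.8578 exercise | (k=4,j=1): S=114.6310, (K−S)⁺=26.3690, hold=23.4834 ⇒ V=26.3690 exercise | (k=4,j=2): S=133.8900, (K−S)⁺=7.1100, hold=8.6540 ⇒ V=8.6540 continue | (k=4,j=3): S=156.3847, (K−S)⁺=0.0000, hold=1.6071 ⇒ V=1.6071 continue | (k=4,j=4): S=182.6587, (K−S)⁺=0.0000, hold=0.1438 ⇒ V=0.1438 continue  boundary S*=114.6310
step 3: (k=3,j=0): S=106.0667, (K−S)⁺=34.9333, hold=32.0477 ⇒ V=34.9333 exercise | (k=3,j=1): S=123.8868, (K−S)⁺=17.1132, hold=15.1577 ⇒ V=17.1132 exercise | (k=3,j=2): S=144.7009, (K−S)⁺=0.0000, hold=4.2318 ⇒ V=4.2318 continue | (k=3,j=3): S=169.0119, (K−S)⁺=0.0000, hold=0.6927 ⇒ V=0.6927 continue  boundary S*=123.8868
step 2: (k=2,j=0): S=114.6310, (K−S)⁺=26.3690, hold=23.4834 ⇒ V=26.3690 exercise | (k=2,j=1): S=133.8900, (K−S)⁺=7.1100, hold=9.0031 ⇒ V=9.0031 continue | (k=2,j=2): S=156.3847, (K−S)⁺=0.0000, hold=2.0132 ⇒ V=2.0132 continue  boundary S*=114.6310
step 1: (k=1,j=0): S=123.8868, (K−S)⁺=17.1132, hold=15.3680 ⇒ V=17.1132 exercise | (k=1,j=1): S=144.7009, (K−S)⁺=0.0000, hold=4.6081 ⇒ V=4.6081 continue  boundary S*=123.8868
step 0: (k=0,j=0): S=133.8900, (K−S)⁺=7.1100, hold=9.2298 ⇒ V=9.2298 continue  boundary S*=-

price = 9.2298
boundary = - 123.8868 114.6310 123.8868 114.6310 123.8868 114.6310 123.8868
tree:
9.2298
17.1132 4.6081
26.3690 9.0031 2.0132
34.9333 17.1132 4.2318 0.6927
42.8578 26.3690 8.6540 1.6071 0.1438
50.1902 34.9333 17.1132 3.6523 0.3814 0.0000
56.9748 42.8578 26.3690 8.0691 1.0112 0.0000 0.0000
63.2525 50.1902 34.9333 17.1132 2.6814 0.0000 0.0000 0.0000
69.0611 56.9748 42.8578 26.3690 7.1100 0.0000 0.0000 0.0000 0.0000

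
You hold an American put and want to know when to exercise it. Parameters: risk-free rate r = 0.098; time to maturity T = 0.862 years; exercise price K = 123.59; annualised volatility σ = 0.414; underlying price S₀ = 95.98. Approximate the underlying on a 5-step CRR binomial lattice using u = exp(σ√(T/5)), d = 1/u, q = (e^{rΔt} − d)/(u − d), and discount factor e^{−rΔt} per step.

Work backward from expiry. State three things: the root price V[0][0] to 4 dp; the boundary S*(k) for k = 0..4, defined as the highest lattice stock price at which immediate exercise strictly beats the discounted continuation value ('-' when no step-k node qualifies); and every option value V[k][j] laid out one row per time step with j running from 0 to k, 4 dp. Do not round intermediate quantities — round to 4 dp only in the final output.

params: Δt=0.17240 u=1.18756 d=0.84207 q=0.50645 e^(-rΔt)=0.98325
t_5 payoffs: 82.9540 66.2816 42.7685 9.6084 0.0000 0.0000
t_4: node(4,0) S=48.2575 payoff=75.3325 vs cont=73.2620 → 75.3325 [stop]  node(4,1) S=68.0570 payoff=55.5330 vs cont=53.4625 → 55.5330 [stop]  node(4,2) S=95.9800 payoff=27.6100 vs cont=25.5395 → 27.6100 [stop]  node(4,3) S=135.3595 payoff=0.0000 vs cont=4.6628 → 4.6628 [wait]  node(4,4) S=190.8960 payoff=0.0000 vs cont=0.0000 → 0.0000 [wait]  ⇒ S*(4)=95.9800
t_3: node(3,0) S=57.3084 payoff=66.2816 vs cont=64.2110 → 66.2816 [stop]  node(3,1) S=80.8215 payoff=42.7685 vs cont=40.6980 → 42.7685 [stop]  node(3,2) S=113.9816 payoff=9.6084 vs cont=15.7206 → 15.7206 [wait]  node(3,3) S=160.7470 payoff=0.0000 vs cont=2.2628 → 2.2628 [wait]  ⇒ S*(3)=80.8215
t_2: node(2,0) S=68.0570 payoff=55.5330 vs cont=53.4625 → 55.5330 [stop]  node(2,1) S=95.9800 payoff=27.6100 vs cont=28.5831 → 28.5831 [wait]  node(2,2) S=135.3595 payoff=0.0000 vs cont=8.7557 → 8.7557 [wait]  ⇒ S*(2)=68.0570
t_1: node(1,0) S=80.8215 payoff=42.7685 vs cont=41.1826 → 42.7685 [stop]  node(1,1) S=113.9816 payoff=9.6084 vs cont=18.2309 → 18.2309 [wait]  ⇒ S*(1)=80.8215
t_0: node(0,0) S=95.9800 payoff=27.6100 vs cont=29.8332 → 29.8332 [wait]  ⇒ S*(0)=-

price = 29.8332
boundary = - 80.8215 68.0570 80.8215 95.9800
tree:
29.8332
42.7685 18.2309
55.5330 28.5831 8.7557
66.2816 42.7685 15.7206 2.2628
75.3325 55.5330 27.6100 4.6628 0.0000
82.9540 66.2816 42.7685 9.6084 0.0000 0.0000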